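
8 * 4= 32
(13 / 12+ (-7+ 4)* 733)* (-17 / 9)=448375 / 108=4151.62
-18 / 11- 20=-238 / 11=-21.64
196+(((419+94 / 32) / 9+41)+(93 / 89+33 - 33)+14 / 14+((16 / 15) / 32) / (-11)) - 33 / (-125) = 5043202433 / 17622000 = 286.19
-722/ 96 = -361/ 48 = -7.52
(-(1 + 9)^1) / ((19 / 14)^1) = -140 / 19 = -7.37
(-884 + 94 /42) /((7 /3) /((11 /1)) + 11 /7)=-203687 /412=-494.39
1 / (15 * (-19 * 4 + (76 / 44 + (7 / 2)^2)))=-44 / 40935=-0.00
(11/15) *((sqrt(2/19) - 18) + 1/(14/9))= -891/70 + 11 *sqrt(38)/285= -12.49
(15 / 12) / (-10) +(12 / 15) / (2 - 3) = -37 / 40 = -0.92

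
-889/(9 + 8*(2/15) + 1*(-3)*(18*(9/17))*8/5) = 226695/9097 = 24.92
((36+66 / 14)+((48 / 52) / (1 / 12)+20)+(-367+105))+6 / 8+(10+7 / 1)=-172.46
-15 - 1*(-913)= 898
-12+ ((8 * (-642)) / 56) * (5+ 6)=-7146 / 7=-1020.86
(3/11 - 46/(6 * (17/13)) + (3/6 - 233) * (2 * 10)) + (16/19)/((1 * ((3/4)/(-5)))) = -16561258/3553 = -4661.20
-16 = -16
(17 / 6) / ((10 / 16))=68 / 15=4.53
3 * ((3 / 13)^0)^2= 3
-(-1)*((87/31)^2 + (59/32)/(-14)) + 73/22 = 52390615/4735808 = 11.06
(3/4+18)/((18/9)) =9.38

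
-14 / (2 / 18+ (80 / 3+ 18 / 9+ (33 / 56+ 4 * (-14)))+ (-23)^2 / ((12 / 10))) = -7056 / 208757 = -0.03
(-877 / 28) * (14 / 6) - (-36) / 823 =-721339 / 9876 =-73.04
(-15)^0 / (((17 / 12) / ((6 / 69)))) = 24 / 391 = 0.06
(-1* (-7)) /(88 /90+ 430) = 315 /19394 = 0.02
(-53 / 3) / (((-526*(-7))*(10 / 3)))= -53 / 36820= -0.00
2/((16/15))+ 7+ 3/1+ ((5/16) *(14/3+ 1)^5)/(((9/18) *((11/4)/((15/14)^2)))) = 44716165/29106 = 1536.32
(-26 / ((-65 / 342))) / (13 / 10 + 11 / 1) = 456 / 41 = 11.12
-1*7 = -7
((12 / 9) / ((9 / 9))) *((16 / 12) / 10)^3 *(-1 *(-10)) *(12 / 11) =0.03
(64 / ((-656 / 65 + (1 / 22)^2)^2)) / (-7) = -63342822400 / 705372631047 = -0.09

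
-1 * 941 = -941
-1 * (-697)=697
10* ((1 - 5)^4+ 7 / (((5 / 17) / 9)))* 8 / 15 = 37616 / 15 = 2507.73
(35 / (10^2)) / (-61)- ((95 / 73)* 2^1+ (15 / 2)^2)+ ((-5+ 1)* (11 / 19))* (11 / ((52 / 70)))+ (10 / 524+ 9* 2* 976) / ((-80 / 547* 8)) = -557284517170809 / 36885944576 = -15108.32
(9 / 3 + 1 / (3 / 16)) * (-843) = -7025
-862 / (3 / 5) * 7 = -30170 / 3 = -10056.67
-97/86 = -1.13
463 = 463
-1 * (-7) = 7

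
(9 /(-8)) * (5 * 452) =-5085 /2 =-2542.50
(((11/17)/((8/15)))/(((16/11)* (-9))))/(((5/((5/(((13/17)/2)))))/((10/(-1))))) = 3025/1248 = 2.42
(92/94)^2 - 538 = -1186326/2209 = -537.04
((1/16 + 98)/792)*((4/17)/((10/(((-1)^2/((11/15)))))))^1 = 523/131648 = 0.00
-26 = -26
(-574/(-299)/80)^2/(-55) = -82369/7867288000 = -0.00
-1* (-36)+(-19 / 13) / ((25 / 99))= 9819 / 325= 30.21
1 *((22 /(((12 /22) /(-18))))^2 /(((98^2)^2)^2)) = 131769 /2126907556454464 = 0.00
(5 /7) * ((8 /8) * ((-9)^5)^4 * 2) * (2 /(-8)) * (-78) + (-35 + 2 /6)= 7112234293548303347857 /21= 338677823502300159421.76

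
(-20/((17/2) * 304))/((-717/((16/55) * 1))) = 8/2547501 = 0.00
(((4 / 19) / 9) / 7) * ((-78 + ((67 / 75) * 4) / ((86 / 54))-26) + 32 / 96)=-186908 / 551475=-0.34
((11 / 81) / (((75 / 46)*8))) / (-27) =-253 / 656100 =-0.00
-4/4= -1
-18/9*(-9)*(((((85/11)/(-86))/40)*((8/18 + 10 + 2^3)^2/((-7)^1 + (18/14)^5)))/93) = 1968318191/46399597200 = 0.04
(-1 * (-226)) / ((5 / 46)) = 10396 / 5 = 2079.20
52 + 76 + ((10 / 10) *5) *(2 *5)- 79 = 99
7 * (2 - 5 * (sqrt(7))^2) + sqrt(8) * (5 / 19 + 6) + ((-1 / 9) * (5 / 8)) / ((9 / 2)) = -213.30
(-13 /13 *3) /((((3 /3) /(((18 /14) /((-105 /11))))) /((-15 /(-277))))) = 297 /13573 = 0.02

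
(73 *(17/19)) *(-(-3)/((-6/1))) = -1241/38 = -32.66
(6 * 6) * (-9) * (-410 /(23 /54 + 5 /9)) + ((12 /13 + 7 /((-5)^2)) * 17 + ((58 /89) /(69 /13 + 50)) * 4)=149207501325981 /1102244975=135366.91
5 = 5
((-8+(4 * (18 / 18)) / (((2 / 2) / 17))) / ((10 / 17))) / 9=34 / 3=11.33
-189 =-189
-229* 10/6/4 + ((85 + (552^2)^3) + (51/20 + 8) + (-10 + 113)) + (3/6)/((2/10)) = 848702968281173089/30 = 28290098942705769.63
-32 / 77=-0.42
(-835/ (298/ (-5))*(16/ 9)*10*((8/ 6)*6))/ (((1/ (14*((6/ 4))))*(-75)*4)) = -187040/ 1341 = -139.48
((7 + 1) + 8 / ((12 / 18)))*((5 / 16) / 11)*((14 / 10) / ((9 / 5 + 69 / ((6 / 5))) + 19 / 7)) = 1225 / 95502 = 0.01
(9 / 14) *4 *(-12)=-216 / 7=-30.86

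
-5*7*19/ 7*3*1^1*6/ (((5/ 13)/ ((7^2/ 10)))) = -108927/ 5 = -21785.40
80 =80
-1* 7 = -7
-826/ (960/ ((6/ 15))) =-413/ 1200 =-0.34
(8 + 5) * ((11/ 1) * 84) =12012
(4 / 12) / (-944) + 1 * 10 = 28319 / 2832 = 10.00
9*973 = 8757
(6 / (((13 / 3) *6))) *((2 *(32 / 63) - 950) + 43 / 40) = -2388731 / 10920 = -218.75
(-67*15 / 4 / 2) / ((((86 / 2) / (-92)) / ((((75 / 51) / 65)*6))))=346725 / 9503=36.49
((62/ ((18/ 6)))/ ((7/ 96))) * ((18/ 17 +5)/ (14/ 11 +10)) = 18128/ 119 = 152.34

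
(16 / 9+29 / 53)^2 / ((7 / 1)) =1229881 / 1592703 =0.77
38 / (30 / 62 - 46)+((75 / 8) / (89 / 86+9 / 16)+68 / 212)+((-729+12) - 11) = -59391687279 / 82186517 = -722.65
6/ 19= 0.32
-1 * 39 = -39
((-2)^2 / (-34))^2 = 4 / 289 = 0.01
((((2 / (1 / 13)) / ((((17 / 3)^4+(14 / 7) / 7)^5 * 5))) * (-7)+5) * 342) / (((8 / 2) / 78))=11404361210626697054955952851427419 / 342011132422455186206930115245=33345.00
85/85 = 1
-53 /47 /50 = -53 /2350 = -0.02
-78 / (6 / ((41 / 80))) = -533 / 80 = -6.66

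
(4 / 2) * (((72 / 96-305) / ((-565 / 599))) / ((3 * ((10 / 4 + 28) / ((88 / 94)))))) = 32075252 / 4859565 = 6.60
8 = 8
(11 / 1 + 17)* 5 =140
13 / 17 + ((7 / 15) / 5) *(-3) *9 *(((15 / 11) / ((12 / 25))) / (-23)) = 18511 / 17204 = 1.08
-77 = -77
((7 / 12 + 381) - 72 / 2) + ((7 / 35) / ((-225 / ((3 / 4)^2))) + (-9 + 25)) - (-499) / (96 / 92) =5038747 / 6000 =839.79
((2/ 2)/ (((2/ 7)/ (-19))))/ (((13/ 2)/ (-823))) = 109459/ 13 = 8419.92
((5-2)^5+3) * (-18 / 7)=-4428 / 7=-632.57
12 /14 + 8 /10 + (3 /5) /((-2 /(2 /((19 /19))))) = 37 /35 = 1.06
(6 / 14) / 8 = 0.05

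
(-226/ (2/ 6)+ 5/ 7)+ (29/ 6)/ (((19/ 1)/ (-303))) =-200661/ 266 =-754.36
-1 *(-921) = 921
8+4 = 12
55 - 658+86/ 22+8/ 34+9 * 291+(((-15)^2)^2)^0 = 2021.14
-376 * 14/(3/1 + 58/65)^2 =-22240400/64009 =-347.46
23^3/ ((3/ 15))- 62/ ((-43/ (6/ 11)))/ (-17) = 60834.95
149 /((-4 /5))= -745 /4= -186.25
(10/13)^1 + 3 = 49/13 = 3.77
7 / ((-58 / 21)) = -147 / 58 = -2.53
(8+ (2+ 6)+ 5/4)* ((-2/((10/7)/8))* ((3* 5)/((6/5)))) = -2415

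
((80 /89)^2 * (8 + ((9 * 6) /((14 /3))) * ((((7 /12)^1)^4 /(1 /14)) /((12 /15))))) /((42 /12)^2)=805050 /388129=2.07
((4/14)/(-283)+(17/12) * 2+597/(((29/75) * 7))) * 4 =22001210/24621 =893.60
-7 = -7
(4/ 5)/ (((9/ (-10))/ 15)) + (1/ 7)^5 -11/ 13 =-9294232/ 655473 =-14.18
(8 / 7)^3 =512 / 343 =1.49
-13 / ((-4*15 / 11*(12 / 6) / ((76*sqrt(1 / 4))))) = 2717 / 60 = 45.28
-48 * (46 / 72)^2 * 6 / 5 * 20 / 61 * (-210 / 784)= 2645 / 1281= 2.06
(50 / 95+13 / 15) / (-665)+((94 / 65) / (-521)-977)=-1254135061976 / 1283652825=-977.00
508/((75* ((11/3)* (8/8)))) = 508/275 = 1.85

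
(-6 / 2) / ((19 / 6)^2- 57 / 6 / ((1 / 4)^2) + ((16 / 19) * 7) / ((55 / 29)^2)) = 6207300 / 290363813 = 0.02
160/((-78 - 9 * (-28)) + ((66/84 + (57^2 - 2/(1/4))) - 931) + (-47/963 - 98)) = 2157120/32177987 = 0.07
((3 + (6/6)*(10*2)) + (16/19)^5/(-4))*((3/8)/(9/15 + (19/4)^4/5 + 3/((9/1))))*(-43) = -3510129195360/976937432153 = -3.59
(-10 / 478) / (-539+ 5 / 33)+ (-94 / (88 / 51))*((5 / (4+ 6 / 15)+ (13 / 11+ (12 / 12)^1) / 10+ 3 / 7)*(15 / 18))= -2331125308583 / 28797308848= -80.95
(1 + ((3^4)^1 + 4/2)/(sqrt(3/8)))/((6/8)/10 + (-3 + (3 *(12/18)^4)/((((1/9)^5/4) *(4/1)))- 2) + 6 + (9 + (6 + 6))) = 40/1400563 + 6640 *sqrt(6)/4201689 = 0.00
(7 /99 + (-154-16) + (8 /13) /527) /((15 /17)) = -192.59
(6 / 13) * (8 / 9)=0.41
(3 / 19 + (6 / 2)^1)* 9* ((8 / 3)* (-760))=-57600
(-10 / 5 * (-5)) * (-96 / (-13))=960 / 13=73.85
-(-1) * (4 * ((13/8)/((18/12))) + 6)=31/3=10.33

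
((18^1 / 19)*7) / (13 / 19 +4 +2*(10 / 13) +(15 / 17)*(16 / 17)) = 473382 / 503473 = 0.94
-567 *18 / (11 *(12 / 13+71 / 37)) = -4909086 / 15037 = -326.47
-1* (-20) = 20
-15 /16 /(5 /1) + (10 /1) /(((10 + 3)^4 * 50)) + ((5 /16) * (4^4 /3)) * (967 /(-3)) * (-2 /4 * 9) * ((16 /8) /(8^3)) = 689605377 /4569760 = 150.91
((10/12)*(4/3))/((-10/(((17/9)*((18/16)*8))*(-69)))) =391/3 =130.33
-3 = -3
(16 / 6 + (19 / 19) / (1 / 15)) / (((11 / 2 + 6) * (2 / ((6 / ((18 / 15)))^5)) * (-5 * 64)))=-33125 / 4416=-7.50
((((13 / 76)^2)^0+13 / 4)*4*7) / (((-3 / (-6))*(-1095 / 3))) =-238 / 365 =-0.65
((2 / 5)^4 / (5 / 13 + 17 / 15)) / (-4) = -39 / 9250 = -0.00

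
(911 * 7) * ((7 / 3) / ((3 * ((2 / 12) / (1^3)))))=89278 / 3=29759.33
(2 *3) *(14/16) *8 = 42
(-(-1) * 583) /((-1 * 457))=-583 /457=-1.28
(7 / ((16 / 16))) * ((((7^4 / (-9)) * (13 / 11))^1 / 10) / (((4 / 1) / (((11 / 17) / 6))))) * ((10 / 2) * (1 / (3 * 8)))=-218491 / 176256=-1.24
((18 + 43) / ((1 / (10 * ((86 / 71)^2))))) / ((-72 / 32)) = -18046240 / 45369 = -397.77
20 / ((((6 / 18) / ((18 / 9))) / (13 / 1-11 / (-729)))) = 379520 / 243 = 1561.81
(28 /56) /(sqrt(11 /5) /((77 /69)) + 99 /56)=16940 /26039 -5152 *sqrt(55) /78117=0.16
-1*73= -73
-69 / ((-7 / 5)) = 345 / 7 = 49.29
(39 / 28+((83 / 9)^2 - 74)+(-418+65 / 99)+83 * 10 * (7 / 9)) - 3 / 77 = 6002873 / 24948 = 240.62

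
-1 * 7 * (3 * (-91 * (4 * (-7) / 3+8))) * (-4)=10192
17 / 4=4.25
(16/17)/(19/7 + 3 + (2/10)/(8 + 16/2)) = 8960/54519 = 0.16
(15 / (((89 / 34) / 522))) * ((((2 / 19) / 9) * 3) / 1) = 177480 / 1691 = 104.96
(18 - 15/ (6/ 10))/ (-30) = 7/ 30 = 0.23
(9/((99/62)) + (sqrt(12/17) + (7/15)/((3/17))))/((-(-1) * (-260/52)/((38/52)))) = -77881/64350-19 * sqrt(51)/1105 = -1.33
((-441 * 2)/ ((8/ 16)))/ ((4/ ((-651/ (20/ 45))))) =645954.75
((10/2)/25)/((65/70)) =14/65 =0.22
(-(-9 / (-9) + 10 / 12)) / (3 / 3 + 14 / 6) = -11 / 20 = -0.55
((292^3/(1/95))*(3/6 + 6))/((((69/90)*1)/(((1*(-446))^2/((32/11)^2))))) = 43363256895569325/92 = 471339748864883.97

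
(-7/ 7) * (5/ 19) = -5/ 19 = -0.26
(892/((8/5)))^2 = 1243225/4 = 310806.25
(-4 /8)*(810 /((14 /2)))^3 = -265720500 /343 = -774695.34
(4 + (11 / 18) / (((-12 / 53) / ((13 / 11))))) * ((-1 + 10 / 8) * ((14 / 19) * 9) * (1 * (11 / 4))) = 13475 / 3648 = 3.69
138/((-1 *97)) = -138/97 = -1.42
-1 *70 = -70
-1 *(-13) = 13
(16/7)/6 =8/21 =0.38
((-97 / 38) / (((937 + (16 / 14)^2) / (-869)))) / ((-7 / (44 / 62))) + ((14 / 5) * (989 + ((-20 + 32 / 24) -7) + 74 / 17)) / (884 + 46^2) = 1718170508173 / 2589568318125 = 0.66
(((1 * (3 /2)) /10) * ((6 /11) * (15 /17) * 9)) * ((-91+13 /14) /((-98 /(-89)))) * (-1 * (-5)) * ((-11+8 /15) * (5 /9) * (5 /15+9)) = 264299295 /18326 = 14422.09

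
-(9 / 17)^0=-1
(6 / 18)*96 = 32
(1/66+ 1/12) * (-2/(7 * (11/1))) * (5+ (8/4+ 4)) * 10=-65/231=-0.28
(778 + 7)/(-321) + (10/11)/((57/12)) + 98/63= -140593/201267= -0.70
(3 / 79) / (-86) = -3 / 6794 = -0.00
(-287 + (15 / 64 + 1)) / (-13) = 18289 / 832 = 21.98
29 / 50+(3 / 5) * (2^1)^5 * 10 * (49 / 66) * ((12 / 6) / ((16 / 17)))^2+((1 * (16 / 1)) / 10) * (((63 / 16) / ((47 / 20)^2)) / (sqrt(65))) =504 * sqrt(65) / 28717+177172 / 275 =644.40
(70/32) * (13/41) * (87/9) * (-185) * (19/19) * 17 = -41498275/1968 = -21086.52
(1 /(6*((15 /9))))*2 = 1 /5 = 0.20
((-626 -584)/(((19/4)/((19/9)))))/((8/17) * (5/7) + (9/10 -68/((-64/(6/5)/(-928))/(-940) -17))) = -145588550800/1417535577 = -102.71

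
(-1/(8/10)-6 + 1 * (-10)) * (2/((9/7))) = -161/6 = -26.83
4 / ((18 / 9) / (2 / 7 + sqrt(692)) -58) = -1966460 / 28514027 -196 * sqrt(173) / 28514027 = -0.07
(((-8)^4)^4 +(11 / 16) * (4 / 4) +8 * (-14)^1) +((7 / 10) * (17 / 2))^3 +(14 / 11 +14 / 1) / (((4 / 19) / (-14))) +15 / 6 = 24769797950457313249 / 88000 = 281474976709742.20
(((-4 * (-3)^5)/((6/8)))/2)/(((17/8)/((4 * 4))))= 82944/17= 4879.06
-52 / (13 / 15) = -60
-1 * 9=-9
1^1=1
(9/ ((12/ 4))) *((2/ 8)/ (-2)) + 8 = 61/ 8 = 7.62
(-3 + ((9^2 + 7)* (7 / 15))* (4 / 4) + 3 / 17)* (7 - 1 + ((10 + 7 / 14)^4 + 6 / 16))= 79065559 / 170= 465091.52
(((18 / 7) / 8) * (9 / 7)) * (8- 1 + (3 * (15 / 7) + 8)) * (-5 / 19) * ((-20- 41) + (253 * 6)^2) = -5369954.63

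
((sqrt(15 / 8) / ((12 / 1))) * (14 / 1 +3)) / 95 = 17 * sqrt(30) / 4560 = 0.02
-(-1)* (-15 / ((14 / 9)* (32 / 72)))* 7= -1215 / 8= -151.88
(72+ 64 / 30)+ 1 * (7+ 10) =1367 / 15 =91.13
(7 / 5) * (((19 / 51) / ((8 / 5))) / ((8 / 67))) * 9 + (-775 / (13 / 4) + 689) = 6719945 / 14144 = 475.11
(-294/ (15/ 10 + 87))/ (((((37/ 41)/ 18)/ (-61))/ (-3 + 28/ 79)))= -1844117352/ 172457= -10693.20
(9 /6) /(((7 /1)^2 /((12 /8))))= 9 /196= 0.05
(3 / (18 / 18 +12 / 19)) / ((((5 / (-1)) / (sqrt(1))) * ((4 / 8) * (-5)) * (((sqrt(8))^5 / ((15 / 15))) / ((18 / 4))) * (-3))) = -171 * sqrt(2) / 198400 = -0.00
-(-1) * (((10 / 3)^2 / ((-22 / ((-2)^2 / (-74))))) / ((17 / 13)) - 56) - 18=-4606754 / 62271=-73.98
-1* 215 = -215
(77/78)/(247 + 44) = 0.00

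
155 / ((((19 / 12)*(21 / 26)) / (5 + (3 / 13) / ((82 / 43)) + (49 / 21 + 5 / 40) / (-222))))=321322285 / 518814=619.34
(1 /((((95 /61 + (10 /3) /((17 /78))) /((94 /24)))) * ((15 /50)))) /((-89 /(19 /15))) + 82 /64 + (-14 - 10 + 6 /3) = -27855794431 /1343757600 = -20.73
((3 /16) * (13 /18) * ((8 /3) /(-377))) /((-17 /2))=1 /8874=0.00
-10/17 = -0.59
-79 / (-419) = 79 / 419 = 0.19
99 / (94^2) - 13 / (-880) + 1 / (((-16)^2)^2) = 206957207 / 7962296320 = 0.03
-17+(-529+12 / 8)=-1089 / 2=-544.50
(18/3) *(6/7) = 36/7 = 5.14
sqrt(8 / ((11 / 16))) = 8*sqrt(22) / 11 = 3.41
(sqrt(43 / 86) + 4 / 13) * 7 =28 / 13 + 7 * sqrt(2) / 2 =7.10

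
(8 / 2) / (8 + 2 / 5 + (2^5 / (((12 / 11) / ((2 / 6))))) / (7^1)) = 630 / 1543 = 0.41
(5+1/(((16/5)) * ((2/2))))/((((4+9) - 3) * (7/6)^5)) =4131/16807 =0.25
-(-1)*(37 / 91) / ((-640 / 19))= -703 / 58240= -0.01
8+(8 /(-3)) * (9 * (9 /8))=-19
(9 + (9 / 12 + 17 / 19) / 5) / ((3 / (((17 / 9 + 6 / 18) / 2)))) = 3545 / 1026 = 3.46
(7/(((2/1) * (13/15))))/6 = 0.67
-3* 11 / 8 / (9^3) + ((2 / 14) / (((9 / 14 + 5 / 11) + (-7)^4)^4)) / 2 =-205986151199376529430075 / 36403370721067254512551704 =-0.01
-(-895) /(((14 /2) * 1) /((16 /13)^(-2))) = 151255 /1792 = 84.41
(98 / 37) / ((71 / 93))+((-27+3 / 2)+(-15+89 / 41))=-7509313 / 215414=-34.86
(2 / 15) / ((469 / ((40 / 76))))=4 / 26733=0.00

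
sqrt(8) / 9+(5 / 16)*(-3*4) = -15 / 4+2*sqrt(2) / 9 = -3.44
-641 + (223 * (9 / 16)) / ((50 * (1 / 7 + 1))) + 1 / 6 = -638.64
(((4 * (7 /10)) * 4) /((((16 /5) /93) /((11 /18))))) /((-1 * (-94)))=2387 /1128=2.12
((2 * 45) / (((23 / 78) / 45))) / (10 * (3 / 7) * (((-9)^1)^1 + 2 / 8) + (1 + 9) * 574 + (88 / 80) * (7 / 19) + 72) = 2500875 / 1051514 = 2.38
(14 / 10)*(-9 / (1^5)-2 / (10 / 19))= -448 / 25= -17.92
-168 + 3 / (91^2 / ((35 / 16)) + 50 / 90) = -168.00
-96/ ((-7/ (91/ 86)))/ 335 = 624/ 14405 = 0.04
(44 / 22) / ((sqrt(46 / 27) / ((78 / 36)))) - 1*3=-3+13*sqrt(138) / 46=0.32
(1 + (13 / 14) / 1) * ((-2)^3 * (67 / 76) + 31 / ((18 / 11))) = 1743 / 76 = 22.93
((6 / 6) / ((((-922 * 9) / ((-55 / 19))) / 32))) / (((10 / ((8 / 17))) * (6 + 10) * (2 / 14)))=308 / 1340127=0.00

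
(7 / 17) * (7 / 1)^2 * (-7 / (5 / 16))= -38416 / 85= -451.95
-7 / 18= -0.39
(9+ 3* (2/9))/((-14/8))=-116/21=-5.52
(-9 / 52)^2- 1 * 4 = -10735 / 2704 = -3.97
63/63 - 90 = -89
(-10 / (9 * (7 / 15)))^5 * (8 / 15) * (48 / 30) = -800000000 / 12252303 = -65.29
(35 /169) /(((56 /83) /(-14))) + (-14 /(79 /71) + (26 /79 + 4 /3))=-2437973 /160212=-15.22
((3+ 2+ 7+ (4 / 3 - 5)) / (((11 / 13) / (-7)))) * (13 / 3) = -29575 / 99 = -298.74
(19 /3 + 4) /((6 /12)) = 62 /3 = 20.67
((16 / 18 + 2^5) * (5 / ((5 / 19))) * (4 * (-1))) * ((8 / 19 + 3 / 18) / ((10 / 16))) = -317312 / 135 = -2350.46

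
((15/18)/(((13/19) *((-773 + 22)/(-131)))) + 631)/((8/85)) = 3142888855/468624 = 6706.63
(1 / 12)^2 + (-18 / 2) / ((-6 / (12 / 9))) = 289 / 144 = 2.01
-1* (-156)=156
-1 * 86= -86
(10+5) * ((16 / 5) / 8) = 6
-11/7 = -1.57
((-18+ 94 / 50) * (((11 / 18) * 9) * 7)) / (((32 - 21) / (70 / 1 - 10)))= -16926 / 5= -3385.20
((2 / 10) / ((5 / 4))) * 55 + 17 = 129 / 5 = 25.80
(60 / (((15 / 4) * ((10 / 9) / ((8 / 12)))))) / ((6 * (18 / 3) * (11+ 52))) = 4 / 945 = 0.00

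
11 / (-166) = -11 / 166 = -0.07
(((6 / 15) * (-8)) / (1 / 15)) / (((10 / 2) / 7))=-336 / 5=-67.20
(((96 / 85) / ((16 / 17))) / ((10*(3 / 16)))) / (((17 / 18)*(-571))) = -288 / 242675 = -0.00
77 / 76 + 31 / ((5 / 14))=33369 / 380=87.81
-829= -829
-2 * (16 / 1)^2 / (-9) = 512 / 9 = 56.89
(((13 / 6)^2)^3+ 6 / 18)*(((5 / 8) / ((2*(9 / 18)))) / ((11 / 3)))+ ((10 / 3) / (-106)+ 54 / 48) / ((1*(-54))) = 1281756769 / 72534528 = 17.67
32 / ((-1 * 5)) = -32 / 5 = -6.40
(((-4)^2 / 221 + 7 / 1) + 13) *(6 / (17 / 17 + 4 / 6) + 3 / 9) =261724 / 3315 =78.95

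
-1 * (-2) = 2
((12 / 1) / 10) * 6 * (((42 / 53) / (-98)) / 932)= -27 / 432215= -0.00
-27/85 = -0.32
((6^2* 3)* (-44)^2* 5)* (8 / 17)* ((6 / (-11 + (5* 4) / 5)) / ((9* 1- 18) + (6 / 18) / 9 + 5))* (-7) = -1354890240 / 1819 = -744854.45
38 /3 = 12.67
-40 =-40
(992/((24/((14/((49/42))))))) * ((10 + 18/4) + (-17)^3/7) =-2386504/7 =-340929.14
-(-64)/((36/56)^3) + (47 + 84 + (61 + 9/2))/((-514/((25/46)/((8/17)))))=66314474039/275783616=240.46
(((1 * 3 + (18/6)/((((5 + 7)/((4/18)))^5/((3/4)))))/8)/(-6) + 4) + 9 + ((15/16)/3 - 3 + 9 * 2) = 276723454463/9795520512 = 28.25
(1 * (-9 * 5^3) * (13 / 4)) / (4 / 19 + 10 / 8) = -92625 / 37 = -2503.38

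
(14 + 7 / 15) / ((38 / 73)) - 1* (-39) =38071 / 570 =66.79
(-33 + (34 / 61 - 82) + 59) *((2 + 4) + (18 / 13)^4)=-536.44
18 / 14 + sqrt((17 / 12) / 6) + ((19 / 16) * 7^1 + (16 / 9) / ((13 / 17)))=sqrt(34) / 12 + 156239 / 13104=12.41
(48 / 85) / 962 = 24 / 40885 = 0.00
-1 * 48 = -48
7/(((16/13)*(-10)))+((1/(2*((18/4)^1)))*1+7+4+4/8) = 11.04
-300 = -300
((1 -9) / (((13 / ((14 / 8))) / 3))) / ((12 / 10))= -35 / 13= -2.69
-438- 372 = -810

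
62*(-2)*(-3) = 372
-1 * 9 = -9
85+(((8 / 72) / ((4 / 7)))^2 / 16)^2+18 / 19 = 702160155187 / 8169652224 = 85.95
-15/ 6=-5/ 2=-2.50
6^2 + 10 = 46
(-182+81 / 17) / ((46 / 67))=-8777 / 34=-258.15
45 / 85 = 9 / 17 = 0.53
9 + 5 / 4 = 41 / 4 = 10.25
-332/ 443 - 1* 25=-11407/ 443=-25.75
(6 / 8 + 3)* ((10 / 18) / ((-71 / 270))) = -1125 / 142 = -7.92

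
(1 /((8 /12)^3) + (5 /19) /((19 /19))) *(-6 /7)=-237 /76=-3.12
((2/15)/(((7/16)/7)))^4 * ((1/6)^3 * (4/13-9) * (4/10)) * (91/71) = -207355904/485240625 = -0.43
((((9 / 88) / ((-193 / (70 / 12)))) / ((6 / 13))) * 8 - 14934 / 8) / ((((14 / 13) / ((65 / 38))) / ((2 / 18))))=-837231070 / 2541231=-329.46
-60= -60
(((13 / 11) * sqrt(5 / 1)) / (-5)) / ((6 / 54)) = -117 * sqrt(5) / 55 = -4.76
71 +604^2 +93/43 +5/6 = 94141619/258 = 364890.00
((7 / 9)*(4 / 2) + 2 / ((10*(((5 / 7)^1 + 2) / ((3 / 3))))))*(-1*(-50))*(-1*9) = -13930 / 19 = -733.16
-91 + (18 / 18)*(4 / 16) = -363 / 4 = -90.75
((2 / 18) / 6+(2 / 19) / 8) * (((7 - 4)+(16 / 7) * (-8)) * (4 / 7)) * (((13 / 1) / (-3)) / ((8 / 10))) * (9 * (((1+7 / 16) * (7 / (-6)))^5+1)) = -45217395842636875 / 273280313327616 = -165.46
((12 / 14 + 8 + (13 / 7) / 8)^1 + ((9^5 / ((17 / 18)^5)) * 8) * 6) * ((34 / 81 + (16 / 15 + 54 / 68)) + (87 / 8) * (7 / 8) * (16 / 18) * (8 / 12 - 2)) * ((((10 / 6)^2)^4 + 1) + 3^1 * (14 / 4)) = -2410844734.92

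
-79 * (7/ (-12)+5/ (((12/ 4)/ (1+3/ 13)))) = -18091/ 156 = -115.97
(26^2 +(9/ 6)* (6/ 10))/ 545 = 6769/ 5450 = 1.24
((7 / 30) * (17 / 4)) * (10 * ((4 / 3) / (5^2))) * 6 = 238 / 75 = 3.17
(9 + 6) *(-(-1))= 15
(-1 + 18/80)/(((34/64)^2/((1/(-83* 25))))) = 3968/2998375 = 0.00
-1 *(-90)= 90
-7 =-7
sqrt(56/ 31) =2 *sqrt(434)/ 31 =1.34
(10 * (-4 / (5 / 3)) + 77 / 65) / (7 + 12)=-1483 / 1235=-1.20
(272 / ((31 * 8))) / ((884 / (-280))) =-140 / 403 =-0.35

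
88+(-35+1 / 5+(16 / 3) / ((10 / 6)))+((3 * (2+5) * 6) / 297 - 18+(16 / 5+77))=19639 / 165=119.02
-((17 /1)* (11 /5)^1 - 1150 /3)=5189 /15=345.93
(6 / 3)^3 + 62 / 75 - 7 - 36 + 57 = 22.83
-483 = -483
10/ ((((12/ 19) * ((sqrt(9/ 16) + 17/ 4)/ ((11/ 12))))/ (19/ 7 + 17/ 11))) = 779/ 63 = 12.37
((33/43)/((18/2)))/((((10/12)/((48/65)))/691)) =52.21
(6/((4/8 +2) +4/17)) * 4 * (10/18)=4.87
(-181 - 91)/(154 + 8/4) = -68/39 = -1.74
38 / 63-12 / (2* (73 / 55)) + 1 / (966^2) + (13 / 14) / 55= -4871218633 / 1248873780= -3.90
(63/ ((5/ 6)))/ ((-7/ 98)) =-1058.40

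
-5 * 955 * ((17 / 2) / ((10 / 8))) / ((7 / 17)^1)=-551990 / 7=-78855.71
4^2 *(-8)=-128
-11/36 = -0.31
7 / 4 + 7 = 8.75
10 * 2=20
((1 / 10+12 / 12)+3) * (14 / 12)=287 / 60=4.78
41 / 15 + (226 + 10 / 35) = 24047 / 105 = 229.02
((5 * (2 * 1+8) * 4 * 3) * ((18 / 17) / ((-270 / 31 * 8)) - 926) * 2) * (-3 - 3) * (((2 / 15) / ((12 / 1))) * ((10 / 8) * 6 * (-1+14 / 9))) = 47226775 / 153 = 308671.73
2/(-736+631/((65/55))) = -26/2627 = -0.01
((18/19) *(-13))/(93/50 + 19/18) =-26325/6232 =-4.22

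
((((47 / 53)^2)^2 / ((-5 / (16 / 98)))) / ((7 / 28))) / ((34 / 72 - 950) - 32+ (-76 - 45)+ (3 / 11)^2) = 680188493952 / 9283626810861515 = 0.00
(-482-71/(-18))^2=74046025/324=228537.11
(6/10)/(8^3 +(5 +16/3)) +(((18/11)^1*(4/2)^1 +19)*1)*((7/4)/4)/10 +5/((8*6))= 8933569/8273760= 1.08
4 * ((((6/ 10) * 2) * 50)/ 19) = 240/ 19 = 12.63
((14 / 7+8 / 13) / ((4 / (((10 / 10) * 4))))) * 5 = 170 / 13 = 13.08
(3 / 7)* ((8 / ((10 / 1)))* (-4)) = -48 / 35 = -1.37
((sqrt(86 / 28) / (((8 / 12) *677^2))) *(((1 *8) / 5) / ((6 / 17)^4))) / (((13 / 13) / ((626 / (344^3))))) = 26142073 *sqrt(602) / 70525222489774080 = 0.00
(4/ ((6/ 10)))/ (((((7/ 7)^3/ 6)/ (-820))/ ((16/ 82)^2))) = -51200/ 41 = -1248.78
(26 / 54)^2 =0.23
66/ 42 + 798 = 799.57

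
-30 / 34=-15 / 17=-0.88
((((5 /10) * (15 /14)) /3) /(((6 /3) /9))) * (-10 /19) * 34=-3825 /266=-14.38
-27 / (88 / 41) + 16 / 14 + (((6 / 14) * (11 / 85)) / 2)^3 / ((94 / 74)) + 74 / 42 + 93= 27223203710119 / 326710201125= 83.33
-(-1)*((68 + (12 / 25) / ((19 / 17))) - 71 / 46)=1461459 / 21850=66.89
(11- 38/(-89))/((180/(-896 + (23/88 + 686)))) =-2085641/156640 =-13.31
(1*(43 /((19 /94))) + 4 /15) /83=60706 /23655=2.57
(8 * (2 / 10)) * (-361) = -2888 / 5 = -577.60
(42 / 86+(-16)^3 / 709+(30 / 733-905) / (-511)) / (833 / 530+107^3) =-21290666788360 / 7414251699189671763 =-0.00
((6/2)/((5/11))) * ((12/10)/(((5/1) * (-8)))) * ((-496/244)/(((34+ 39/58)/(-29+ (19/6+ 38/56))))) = -62686371/214674250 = -0.29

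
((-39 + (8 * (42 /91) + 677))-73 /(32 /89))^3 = 6076692164472587 /71991296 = 84408706.36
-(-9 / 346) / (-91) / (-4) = 9 / 125944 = 0.00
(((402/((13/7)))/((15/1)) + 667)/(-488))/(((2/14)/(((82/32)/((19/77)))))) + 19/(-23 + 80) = -2926850141/28928640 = -101.17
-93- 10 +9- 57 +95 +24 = -32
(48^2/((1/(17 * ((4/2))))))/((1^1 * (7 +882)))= 78336/889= 88.12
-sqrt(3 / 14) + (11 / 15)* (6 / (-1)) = -22 / 5- sqrt(42) / 14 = -4.86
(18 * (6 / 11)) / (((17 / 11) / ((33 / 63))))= 396 / 119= 3.33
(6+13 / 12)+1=97 / 12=8.08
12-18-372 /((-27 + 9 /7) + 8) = 15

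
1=1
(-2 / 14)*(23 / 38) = -23 / 266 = -0.09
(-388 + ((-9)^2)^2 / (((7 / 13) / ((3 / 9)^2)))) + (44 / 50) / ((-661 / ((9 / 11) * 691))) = 111638459 / 115675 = 965.10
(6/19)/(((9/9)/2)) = 12/19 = 0.63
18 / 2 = 9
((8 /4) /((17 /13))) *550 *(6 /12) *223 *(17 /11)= 144950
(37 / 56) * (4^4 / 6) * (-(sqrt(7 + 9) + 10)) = -1184 / 3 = -394.67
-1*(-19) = 19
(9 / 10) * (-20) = -18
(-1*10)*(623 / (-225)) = 1246 / 45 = 27.69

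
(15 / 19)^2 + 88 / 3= 32443 / 1083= 29.96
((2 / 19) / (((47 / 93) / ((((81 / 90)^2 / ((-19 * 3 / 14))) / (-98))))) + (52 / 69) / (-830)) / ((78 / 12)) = -16499443 / 221061770475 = -0.00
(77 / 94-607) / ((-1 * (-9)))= -56981 / 846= -67.35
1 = 1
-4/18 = -2/9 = -0.22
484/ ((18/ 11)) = 2662/ 9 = 295.78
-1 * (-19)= 19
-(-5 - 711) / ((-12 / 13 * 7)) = -2327 / 21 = -110.81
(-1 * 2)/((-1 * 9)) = 0.22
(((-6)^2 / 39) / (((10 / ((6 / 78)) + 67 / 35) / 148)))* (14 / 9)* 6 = 580160 / 60021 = 9.67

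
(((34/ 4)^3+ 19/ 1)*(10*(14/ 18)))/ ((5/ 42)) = 248185/ 6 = 41364.17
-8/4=-2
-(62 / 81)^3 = -238328 / 531441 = -0.45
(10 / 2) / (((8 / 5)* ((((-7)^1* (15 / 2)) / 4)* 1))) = -5 / 21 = -0.24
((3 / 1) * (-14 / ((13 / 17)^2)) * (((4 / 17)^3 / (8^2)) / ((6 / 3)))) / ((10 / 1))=-21 / 28730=-0.00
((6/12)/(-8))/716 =-1/11456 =-0.00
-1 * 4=-4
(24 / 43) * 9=5.02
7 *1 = 7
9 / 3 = 3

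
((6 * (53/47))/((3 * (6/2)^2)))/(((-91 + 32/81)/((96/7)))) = -91584/2414531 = -0.04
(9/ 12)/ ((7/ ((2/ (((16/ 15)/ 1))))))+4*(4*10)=35885/ 224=160.20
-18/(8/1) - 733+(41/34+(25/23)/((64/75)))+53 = -17010573/25024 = -679.77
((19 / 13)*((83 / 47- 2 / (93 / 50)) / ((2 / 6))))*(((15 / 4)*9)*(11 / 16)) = 85181085 / 1212224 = 70.27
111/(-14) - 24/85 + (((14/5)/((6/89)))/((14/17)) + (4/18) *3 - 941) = -534376/595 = -898.11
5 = 5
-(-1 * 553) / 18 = 553 / 18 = 30.72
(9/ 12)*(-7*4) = -21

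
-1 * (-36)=36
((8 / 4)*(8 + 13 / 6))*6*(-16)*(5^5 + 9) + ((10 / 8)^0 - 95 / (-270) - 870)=-6118436.65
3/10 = 0.30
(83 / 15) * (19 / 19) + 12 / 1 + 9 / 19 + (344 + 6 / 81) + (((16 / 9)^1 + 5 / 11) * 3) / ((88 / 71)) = 912434189 / 2482920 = 367.48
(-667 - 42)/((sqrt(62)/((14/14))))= -709 * sqrt(62)/62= -90.04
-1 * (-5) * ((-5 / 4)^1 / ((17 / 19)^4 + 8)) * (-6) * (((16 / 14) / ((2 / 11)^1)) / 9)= 71676550 / 23647869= 3.03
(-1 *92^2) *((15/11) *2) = -23083.64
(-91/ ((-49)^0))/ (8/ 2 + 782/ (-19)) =1729/ 706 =2.45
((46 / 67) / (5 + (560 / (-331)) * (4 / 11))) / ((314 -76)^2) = 83743 / 30294768910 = 0.00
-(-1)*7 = 7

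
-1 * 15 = -15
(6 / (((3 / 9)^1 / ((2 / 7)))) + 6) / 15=26 / 35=0.74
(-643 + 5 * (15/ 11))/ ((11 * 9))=-6998/ 1089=-6.43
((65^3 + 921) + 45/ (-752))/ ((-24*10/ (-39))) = 2693737111/ 60160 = 44776.22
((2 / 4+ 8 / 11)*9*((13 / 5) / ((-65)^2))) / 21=0.00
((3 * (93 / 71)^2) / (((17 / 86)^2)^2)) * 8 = 11354576582016 / 421029361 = 26968.61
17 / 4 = 4.25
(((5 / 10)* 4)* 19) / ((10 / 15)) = 57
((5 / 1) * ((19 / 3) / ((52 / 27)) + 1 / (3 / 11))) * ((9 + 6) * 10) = 135625 / 26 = 5216.35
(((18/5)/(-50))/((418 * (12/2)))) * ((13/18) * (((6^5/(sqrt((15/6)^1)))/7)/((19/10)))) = -8424 * sqrt(10)/3474625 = -0.01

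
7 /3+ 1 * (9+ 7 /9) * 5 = 461 /9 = 51.22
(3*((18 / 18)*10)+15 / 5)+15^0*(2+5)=40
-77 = -77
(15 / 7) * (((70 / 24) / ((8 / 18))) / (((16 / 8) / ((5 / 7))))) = 1125 / 224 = 5.02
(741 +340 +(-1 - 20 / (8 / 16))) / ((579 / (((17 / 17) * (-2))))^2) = 4160 / 335241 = 0.01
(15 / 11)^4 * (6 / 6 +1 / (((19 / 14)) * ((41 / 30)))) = 5518125 / 1036849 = 5.32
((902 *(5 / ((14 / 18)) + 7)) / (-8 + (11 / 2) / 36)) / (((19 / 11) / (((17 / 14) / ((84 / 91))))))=-1175.55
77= 77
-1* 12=-12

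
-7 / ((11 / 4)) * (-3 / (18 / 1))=14 / 33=0.42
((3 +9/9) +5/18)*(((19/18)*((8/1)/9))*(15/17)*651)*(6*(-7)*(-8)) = 355567520/459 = 774656.91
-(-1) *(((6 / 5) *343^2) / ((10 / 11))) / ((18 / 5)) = 1294139 / 30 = 43137.97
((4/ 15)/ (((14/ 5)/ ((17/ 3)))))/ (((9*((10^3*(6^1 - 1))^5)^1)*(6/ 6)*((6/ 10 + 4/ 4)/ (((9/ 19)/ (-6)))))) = -17/ 17955000000000000000000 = -0.00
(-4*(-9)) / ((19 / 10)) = 360 / 19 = 18.95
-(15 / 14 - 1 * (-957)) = -958.07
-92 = -92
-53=-53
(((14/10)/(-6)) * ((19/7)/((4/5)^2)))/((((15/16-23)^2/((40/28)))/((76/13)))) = -577600/34018257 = -0.02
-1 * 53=-53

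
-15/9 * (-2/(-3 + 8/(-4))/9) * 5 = -10/27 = -0.37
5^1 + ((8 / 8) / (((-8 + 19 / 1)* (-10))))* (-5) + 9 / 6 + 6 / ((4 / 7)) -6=243 / 22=11.05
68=68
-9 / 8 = -1.12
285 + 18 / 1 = 303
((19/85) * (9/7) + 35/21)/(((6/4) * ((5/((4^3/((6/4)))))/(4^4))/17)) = 228589568/4725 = 48378.74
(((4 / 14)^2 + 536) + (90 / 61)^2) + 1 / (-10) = 981218951 / 1823290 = 538.16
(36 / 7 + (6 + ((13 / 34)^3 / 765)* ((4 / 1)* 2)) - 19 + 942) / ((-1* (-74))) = 12288243617 / 973437255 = 12.62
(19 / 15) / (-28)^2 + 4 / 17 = 47363 / 199920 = 0.24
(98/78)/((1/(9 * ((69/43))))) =10143/559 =18.14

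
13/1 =13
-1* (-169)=169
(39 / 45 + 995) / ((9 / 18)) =29876 / 15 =1991.73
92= 92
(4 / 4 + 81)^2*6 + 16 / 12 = 121036 / 3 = 40345.33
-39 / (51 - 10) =-39 / 41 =-0.95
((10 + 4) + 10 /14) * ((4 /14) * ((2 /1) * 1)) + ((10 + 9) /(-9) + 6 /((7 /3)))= 3911 /441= 8.87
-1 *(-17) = 17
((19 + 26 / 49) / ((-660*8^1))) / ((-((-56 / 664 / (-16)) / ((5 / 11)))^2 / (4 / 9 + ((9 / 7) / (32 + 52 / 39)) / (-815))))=911703390434 / 74584003725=12.22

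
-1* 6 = -6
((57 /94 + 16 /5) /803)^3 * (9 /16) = 51531588621 /860122269760336000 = 0.00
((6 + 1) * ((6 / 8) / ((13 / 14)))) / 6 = 0.94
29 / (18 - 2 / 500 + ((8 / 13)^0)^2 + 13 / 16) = 58000 / 39617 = 1.46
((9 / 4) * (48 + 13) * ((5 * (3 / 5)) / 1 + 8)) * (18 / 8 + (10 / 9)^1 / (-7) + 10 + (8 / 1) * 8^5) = 44328497785 / 112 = 395790158.79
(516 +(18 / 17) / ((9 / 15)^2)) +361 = 14959 / 17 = 879.94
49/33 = 1.48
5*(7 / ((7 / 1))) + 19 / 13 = 84 / 13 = 6.46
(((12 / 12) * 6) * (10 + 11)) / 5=126 / 5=25.20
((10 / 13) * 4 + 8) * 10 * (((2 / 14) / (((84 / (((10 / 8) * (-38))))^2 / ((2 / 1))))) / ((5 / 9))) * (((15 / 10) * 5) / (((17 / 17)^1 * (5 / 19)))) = 4629825 / 8918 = 519.16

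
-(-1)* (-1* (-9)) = 9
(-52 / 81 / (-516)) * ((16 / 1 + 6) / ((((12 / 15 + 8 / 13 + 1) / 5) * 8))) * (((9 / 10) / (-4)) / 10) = -1859 / 11665728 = -0.00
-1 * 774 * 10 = -7740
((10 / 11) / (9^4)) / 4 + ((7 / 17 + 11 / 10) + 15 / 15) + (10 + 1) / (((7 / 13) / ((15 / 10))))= 2847437609 / 85883490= 33.15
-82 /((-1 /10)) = 820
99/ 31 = 3.19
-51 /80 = -0.64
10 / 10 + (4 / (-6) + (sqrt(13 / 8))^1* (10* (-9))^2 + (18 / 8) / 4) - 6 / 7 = 13 / 336 + 2025* sqrt(26) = 10325.55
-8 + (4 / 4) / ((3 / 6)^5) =24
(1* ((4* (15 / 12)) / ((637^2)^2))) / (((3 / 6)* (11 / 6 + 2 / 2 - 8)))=-60 / 5104102922191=-0.00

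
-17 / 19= -0.89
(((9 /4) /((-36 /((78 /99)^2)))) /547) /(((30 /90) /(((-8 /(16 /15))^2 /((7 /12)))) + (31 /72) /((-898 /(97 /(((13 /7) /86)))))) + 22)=-443903850 /124231979521639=-0.00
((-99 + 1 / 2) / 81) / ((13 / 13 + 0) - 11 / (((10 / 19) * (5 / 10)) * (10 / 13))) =4925 / 216027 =0.02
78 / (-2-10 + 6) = -13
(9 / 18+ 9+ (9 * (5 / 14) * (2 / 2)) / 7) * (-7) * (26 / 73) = -12688 / 511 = -24.83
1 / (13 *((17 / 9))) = 9 / 221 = 0.04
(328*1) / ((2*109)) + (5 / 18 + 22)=46661 / 1962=23.78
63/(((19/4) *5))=252/95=2.65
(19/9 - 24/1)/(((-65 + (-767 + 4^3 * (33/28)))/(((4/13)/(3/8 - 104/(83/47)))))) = -228914/1504737585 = -0.00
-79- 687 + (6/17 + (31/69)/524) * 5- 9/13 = -6112101389/7990476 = -764.92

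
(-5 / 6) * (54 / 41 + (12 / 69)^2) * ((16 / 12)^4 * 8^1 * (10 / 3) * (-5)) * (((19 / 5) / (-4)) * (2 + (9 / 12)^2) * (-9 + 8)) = 444174400 / 385641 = 1151.78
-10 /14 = -5 /7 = -0.71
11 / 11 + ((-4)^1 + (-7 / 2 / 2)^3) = -535 / 64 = -8.36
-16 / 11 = -1.45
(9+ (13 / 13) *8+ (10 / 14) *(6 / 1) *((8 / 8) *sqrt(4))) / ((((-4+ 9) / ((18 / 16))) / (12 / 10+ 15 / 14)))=256149 / 19600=13.07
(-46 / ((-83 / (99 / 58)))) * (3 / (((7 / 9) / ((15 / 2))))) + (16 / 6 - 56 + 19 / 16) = -20040607 / 808752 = -24.78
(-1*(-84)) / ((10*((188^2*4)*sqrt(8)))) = 21*sqrt(2) / 1413760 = 0.00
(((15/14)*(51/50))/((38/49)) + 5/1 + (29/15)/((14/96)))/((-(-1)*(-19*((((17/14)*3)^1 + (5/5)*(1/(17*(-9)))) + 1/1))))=-3201525/14340364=-0.22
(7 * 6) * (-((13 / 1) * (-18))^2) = -2299752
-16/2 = -8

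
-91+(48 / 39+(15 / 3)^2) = -64.77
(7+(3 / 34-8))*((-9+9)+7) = -217 / 34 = -6.38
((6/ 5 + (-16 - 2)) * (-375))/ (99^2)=700/ 1089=0.64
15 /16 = 0.94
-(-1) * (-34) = -34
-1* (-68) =68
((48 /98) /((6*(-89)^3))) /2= -0.00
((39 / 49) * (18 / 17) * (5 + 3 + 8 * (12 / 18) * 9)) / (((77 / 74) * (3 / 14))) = 277056 / 1309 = 211.65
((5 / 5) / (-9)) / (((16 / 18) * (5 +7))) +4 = 383 / 96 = 3.99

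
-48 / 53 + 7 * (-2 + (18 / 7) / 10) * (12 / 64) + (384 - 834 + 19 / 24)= -5754547 / 12720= -452.40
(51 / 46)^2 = 2601 / 2116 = 1.23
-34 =-34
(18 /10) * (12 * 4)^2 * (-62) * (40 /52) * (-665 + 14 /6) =131068534.15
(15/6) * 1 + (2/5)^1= 29/10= 2.90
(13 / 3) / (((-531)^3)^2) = 0.00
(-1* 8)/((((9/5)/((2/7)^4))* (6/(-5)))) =1600/64827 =0.02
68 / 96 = 17 / 24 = 0.71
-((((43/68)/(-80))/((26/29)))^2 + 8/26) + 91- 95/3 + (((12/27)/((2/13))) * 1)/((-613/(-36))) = 2177774302168849/36789698150400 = 59.20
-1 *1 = -1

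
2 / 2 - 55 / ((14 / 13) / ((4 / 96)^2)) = 7349 / 8064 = 0.91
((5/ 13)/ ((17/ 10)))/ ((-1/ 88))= -4400/ 221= -19.91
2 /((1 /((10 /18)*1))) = 10 /9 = 1.11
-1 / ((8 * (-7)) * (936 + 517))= 0.00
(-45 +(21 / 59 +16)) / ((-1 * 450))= 169 / 2655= 0.06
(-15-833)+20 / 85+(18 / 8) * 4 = -14259 / 17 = -838.76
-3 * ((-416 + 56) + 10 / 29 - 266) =54432 / 29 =1876.97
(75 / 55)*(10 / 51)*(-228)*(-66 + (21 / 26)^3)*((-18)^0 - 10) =-14758432875 / 410839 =-35922.67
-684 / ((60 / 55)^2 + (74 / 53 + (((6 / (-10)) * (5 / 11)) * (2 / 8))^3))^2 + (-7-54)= -22256766242437645 / 136308263562769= -163.28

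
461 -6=455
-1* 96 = -96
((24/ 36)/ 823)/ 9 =2/ 22221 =0.00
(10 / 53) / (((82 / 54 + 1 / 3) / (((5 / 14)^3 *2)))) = 675 / 72716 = 0.01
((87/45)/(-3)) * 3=-29/15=-1.93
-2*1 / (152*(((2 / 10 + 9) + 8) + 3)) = -5 / 7676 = -0.00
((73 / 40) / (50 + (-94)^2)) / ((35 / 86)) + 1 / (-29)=-6129169 / 180385800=-0.03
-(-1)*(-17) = -17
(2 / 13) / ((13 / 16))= 32 / 169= 0.19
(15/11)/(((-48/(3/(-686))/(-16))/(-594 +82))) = 3840/3773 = 1.02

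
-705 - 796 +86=-1415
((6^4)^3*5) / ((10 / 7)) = 7618738176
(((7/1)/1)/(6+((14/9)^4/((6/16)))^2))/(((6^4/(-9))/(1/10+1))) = -3314597517/15484003602880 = -0.00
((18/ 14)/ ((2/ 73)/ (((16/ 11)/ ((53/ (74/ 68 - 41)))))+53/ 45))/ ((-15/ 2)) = -0.15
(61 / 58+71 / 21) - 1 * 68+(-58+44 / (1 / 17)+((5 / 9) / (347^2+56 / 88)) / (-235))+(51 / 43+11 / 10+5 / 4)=30809012527300997 / 48905622457020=629.97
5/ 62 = 0.08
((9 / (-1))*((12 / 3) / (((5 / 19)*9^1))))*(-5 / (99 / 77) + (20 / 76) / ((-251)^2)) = 33516496 / 567009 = 59.11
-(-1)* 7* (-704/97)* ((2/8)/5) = -1232/485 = -2.54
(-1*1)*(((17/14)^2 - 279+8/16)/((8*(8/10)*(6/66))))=2986335/6272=476.14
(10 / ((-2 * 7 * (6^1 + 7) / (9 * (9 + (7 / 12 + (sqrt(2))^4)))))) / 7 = -2445 / 2548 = -0.96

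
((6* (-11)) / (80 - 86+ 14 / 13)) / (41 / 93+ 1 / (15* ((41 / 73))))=2726295 / 113792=23.96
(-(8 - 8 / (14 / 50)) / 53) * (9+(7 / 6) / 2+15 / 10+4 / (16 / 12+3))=22476 / 4823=4.66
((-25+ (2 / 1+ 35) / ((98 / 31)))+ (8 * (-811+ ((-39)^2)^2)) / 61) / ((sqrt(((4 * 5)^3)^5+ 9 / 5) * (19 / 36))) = 32634403866 * sqrt(819200000000000000045) / 9304637440000000000511119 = 0.00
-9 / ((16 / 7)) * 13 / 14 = -117 / 32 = -3.66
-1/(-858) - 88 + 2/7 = -526805/6006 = -87.71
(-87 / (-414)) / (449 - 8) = 29 / 60858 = 0.00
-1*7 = -7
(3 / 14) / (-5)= -3 / 70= -0.04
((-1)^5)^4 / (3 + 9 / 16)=16 / 57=0.28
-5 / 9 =-0.56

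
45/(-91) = -45/91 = -0.49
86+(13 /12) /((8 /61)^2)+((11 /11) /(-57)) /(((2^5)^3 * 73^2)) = 1482910805887 /9953378304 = 148.99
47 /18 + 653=11801 /18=655.61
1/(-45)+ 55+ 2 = 2564/45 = 56.98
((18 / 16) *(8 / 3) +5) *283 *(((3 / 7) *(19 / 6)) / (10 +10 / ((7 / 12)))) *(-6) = -3396 / 5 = -679.20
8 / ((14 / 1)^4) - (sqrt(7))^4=-235297 / 4802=-49.00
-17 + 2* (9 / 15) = -79 / 5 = -15.80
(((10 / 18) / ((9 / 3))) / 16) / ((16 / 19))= 95 / 6912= 0.01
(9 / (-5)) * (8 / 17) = -72 / 85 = -0.85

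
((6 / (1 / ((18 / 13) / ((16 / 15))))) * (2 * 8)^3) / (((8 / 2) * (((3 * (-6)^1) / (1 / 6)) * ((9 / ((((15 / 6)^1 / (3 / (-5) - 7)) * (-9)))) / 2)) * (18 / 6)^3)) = -4000 / 2223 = -1.80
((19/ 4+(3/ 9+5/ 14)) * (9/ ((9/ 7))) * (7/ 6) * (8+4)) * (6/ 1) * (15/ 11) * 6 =287910/ 11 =26173.64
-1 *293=-293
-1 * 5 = -5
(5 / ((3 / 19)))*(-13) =-411.67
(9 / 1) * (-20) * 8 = -1440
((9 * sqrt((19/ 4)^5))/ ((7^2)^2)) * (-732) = -594567 * sqrt(19)/ 19208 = -134.93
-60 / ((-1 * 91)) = 60 / 91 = 0.66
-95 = -95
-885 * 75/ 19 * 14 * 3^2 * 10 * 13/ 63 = -17257500/ 19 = -908289.47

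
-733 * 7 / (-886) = 5131 / 886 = 5.79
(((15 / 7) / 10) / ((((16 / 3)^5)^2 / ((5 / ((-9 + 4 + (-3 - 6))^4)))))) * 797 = 705930795 / 591343741696999424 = 0.00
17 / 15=1.13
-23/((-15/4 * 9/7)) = 644/135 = 4.77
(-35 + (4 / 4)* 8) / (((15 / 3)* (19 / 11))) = -297 / 95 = -3.13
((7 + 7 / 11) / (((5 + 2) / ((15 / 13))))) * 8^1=1440 / 143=10.07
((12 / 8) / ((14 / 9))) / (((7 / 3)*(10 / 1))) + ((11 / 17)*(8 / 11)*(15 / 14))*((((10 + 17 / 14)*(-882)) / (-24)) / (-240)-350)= -23629887 / 133280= -177.30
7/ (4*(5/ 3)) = 21/ 20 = 1.05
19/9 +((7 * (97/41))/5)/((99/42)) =71363/20295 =3.52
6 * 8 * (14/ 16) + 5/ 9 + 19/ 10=4001/ 90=44.46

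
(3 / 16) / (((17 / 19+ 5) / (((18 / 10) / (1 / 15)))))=1539 / 1792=0.86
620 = 620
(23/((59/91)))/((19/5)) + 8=19433/1121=17.34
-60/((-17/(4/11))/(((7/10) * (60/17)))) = 10080/3179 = 3.17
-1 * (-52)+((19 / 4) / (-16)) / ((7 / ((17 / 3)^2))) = 204173 / 4032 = 50.64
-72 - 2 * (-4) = -64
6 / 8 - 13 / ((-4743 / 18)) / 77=0.75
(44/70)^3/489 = 0.00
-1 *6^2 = -36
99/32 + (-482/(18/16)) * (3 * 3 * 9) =-1110429/32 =-34700.91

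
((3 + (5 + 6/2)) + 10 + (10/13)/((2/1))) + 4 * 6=590/13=45.38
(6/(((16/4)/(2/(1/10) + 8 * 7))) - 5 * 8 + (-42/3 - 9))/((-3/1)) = -17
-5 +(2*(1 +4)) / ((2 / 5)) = 20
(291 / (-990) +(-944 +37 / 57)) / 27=-5916653 / 169290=-34.95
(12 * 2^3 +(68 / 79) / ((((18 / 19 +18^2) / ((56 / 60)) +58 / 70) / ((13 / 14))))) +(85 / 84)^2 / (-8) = 1908115796551 / 19902266496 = 95.87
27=27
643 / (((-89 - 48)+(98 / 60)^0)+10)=-643 / 126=-5.10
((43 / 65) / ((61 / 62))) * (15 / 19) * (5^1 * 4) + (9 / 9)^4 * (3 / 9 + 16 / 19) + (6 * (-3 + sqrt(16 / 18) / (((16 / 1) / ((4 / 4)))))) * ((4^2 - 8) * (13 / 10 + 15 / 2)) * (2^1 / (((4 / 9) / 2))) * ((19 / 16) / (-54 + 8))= 1591711723 / 5198115 - 1881 * sqrt(2) / 460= 300.43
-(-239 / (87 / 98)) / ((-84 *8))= -1673 / 4176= -0.40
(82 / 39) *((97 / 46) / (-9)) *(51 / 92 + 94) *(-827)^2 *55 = -1301363526180685 / 742716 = -1752168428.01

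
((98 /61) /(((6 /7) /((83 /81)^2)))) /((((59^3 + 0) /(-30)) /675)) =-590731750 /3044332917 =-0.19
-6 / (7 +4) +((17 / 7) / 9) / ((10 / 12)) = -256 / 1155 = -0.22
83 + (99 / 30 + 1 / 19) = 16407 / 190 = 86.35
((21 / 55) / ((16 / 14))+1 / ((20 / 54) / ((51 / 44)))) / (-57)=-127 / 2090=-0.06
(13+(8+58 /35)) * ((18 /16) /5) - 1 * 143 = -193063 /1400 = -137.90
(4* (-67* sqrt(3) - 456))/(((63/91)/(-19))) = 66196* sqrt(3)/9 + 150176/3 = 62798.09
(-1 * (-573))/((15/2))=382/5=76.40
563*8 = 4504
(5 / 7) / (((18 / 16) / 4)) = 160 / 63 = 2.54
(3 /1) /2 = 3 /2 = 1.50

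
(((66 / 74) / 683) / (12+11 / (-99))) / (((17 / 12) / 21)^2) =18860688 / 781455133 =0.02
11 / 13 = 0.85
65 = 65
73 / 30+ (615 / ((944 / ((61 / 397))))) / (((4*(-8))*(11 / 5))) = 4812205639 / 1978775040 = 2.43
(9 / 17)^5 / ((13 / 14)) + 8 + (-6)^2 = 812984890 / 18458141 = 44.04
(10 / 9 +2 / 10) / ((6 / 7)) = 413 / 270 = 1.53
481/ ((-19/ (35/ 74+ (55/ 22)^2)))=-12935/ 76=-170.20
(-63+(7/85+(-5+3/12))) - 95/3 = -101321/1020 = -99.33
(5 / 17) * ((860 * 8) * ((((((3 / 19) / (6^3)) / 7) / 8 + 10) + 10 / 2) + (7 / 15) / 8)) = 1240109035 / 40698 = 30471.01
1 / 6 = 0.17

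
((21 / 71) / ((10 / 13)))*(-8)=-1092 / 355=-3.08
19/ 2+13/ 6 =35/ 3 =11.67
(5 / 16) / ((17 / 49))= 245 / 272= 0.90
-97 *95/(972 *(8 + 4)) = -9215/11664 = -0.79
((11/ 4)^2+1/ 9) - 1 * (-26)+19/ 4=5533/ 144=38.42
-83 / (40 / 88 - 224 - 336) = 913 / 6155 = 0.15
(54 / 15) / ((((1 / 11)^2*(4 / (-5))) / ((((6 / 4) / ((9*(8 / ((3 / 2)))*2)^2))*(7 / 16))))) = -2541 / 65536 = -0.04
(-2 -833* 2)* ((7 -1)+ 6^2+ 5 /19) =-70494.95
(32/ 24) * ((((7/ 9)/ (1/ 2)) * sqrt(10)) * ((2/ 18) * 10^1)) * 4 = 2240 * sqrt(10)/ 243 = 29.15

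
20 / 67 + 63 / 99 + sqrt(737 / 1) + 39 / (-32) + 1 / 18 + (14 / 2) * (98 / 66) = 2157713 / 212256 + sqrt(737) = 37.31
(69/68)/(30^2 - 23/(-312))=5382/4773991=0.00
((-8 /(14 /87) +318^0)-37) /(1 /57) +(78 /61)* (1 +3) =-2084016 /427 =-4880.60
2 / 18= 1 / 9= 0.11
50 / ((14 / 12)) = 300 / 7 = 42.86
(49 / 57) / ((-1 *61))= -49 / 3477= -0.01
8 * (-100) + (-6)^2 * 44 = 784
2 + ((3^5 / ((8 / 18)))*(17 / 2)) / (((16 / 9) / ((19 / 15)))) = 2120483 / 640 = 3313.25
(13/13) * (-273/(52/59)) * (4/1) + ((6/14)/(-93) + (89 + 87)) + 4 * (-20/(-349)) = -80487168/75733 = -1062.78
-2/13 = -0.15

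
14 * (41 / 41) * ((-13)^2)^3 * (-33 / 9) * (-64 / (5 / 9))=142719088512 / 5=28543817702.40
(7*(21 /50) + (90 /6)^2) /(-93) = -3799 /1550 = -2.45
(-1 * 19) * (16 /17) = -304 /17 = -17.88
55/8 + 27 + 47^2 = 17943/8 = 2242.88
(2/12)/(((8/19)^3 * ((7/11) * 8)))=75449/172032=0.44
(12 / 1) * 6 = 72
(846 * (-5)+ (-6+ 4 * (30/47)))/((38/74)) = -7361964/893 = -8244.08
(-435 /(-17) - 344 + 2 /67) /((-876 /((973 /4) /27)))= 4356121 /1330352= 3.27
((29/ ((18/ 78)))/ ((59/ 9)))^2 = 1279161/ 3481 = 367.47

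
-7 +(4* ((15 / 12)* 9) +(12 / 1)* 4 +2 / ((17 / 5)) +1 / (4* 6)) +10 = 96.63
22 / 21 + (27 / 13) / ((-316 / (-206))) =103589 / 43134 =2.40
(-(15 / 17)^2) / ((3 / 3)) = -225 / 289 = -0.78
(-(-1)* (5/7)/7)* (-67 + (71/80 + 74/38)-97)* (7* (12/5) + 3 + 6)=-424.29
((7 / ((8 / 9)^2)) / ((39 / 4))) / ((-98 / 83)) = -0.77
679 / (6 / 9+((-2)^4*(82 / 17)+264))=34629 / 17434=1.99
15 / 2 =7.50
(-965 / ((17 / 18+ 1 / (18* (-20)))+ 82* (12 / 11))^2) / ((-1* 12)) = 140118000 / 14237978329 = 0.01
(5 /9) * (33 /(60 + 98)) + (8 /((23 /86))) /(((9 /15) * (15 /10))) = 1090835 /32706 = 33.35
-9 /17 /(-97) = 9 /1649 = 0.01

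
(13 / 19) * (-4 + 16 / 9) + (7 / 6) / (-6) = -391 / 228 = -1.71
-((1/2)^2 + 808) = -3233/4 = -808.25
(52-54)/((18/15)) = -5/3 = -1.67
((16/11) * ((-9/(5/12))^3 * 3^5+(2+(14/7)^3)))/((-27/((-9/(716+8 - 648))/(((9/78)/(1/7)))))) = -31835311664/1645875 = -19342.48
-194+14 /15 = -2896 /15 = -193.07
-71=-71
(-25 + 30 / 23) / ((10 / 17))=-1853 / 46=-40.28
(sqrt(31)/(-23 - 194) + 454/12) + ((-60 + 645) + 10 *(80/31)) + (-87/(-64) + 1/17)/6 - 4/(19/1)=2494114139/3844992 - sqrt(31)/217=648.64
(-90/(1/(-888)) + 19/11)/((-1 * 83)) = -962.91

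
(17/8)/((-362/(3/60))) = -17/57920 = -0.00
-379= -379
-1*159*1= -159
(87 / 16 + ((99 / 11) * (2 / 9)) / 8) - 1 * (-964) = 969.69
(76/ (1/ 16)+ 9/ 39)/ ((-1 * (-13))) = 15811/ 169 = 93.56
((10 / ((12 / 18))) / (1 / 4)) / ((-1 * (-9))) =20 / 3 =6.67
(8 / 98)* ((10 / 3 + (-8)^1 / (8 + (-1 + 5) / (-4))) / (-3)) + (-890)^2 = 2445212516 / 3087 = 792099.94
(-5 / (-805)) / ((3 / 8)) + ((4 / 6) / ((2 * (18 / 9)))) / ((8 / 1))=289 / 7728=0.04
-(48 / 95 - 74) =6982 / 95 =73.49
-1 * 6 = -6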